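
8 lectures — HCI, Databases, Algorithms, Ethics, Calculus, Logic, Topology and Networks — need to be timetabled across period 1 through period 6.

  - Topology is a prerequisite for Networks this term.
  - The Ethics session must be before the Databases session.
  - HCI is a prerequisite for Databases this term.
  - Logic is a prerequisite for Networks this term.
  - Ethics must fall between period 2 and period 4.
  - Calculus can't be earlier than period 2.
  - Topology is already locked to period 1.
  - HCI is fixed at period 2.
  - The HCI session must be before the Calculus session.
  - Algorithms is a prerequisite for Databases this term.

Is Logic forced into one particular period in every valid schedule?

No

Logic can be period 1 (e.g. Algorithms=period 1; Logic=period 1; Networks=period 2; Topology=period 1; HCI=period 2; Ethics=period 2; Databases=period 3; Calculus=period 3) or period 2 (e.g. Logic -> period 2; Databases -> period 3; Calculus -> period 3; Networks -> period 3; Topology -> period 1; Ethics -> period 2; Algorithms -> period 1; HCI -> period 2).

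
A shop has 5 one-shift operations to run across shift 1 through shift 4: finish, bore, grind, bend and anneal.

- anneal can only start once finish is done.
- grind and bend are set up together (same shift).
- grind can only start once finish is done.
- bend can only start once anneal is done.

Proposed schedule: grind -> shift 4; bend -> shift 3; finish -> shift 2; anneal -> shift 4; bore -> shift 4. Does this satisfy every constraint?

No. bend can only start once anneal is done is not satisfied.

grind can only start once finish is done — holds.
bend can only start once anneal is done — violated.
grind and bend are set up together (same shift) — violated.
anneal can only start once finish is done — holds.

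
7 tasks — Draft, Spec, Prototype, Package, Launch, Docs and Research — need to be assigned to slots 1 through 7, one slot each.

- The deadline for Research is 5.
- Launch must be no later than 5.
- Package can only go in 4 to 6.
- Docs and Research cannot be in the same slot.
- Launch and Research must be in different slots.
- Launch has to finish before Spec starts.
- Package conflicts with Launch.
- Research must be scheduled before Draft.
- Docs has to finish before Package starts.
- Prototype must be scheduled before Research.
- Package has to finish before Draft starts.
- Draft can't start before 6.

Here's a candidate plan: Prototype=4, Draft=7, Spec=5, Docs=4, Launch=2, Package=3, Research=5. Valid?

The deadline for Research is 5 — holds.
Launch must be no later than 5 — holds.
Launch has to finish before Spec starts — holds.
Package has to finish before Draft starts — holds.
Docs has to finish before Package starts — violated.
Docs and Research cannot be in the same slot — holds.
Prototype must be scheduled before Research — holds.
Research must be scheduled before Draft — holds.
Launch and Research must be in different slots — holds.
Package can only go in 4 to 6 — violated.
Draft can't start before 6 — holds.
Package conflicts with Launch — holds.

Invalid. Docs has to finish before Package starts.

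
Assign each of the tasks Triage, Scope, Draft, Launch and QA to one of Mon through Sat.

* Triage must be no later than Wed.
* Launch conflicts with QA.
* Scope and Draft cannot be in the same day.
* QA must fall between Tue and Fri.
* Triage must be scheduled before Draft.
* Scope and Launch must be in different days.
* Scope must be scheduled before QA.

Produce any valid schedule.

Launch in Wed, Triage in Mon, Scope in Mon, Draft in Tue, QA in Tue

Checking: Triage(Mon) before Draft(Tue); Scope(Mon) before QA(Tue); Scope(Mon) != Draft(Tue); Scope(Mon) != Launch(Wed); Launch(Wed) != QA(Tue); Triage=Mon in [Mon,Wed]; QA=Tue in [Tue,Fri].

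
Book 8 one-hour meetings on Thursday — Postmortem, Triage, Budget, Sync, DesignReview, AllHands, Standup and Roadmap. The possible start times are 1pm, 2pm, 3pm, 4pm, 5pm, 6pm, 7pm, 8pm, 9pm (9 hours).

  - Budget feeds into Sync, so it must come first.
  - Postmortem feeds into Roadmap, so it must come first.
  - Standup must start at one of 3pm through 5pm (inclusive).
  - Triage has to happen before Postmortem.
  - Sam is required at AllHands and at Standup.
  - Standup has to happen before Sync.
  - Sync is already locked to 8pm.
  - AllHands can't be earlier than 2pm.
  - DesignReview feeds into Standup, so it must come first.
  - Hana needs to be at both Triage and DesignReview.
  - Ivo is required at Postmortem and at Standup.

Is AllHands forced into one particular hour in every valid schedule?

No

AllHands can be 2pm (e.g. Sync in 8pm; Roadmap in 3pm; DesignReview in 2pm; AllHands in 2pm; Postmortem in 2pm; Budget in 1pm; Triage in 1pm; Standup in 3pm) or 3pm (e.g. Roadmap in 3pm; DesignReview in 2pm; Triage in 1pm; Postmortem in 2pm; Standup in 4pm; Budget in 1pm; Sync in 8pm; AllHands in 3pm).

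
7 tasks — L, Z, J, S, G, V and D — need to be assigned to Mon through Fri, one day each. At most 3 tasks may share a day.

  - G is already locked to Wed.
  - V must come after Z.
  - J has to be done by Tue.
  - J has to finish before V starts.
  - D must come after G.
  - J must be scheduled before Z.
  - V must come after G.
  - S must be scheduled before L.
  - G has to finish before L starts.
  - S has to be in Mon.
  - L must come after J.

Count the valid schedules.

Splitting on L: it can be Thu (16), Fri (16). Listing each branch's schedules as (Z, J, S, G, V, D):
L=Thu: (Tue,Mon,Mon,Wed,Thu,Thu) (Tue,Mon,Mon,Wed,Thu,Fri) (Tue,Mon,Mon,Wed,Fri,Thu) (Tue,Mon,Mon,Wed,Fri,Fri) (Wed,Mon,Mon,Wed,Thu,Thu) (Wed,Mon,Mon,Wed,Thu,Fri) (Wed,Mon,Mon,Wed,Fri,Thu) (Wed,Mon,Mon,Wed,Fri,Fri) (Wed,Tue,Mon,Wed,Thu,Thu) (Wed,Tue,Mon,Wed,Thu,Fri) (Wed,Tue,Mon,Wed,Fri,Thu) (Wed,Tue,Mon,Wed,Fri,Fri) (Thu,Mon,Mon,Wed,Fri,Thu) (Thu,Mon,Mon,Wed,Fri,Fri) (Thu,Tue,Mon,Wed,Fri,Thu) (Thu,Tue,Mon,Wed,Fri,Fri) — 16.
L=Fri: (Tue,Mon,Mon,Wed,Thu,Thu) (Tue,Mon,Mon,Wed,Thu,Fri) (Tue,Mon,Mon,Wed,Fri,Thu) (Tue,Mon,Mon,Wed,Fri,Fri) (Wed,Mon,Mon,Wed,Thu,Thu) (Wed,Mon,Mon,Wed,Thu,Fri) (Wed,Mon,Mon,Wed,Fri,Thu) (Wed,Mon,Mon,Wed,Fri,Fri) (Wed,Tue,Mon,Wed,Thu,Thu) (Wed,Tue,Mon,Wed,Thu,Fri) (Wed,Tue,Mon,Wed,Fri,Thu) (Wed,Tue,Mon,Wed,Fri,Fri) (Thu,Mon,Mon,Wed,Fri,Thu) (Thu,Mon,Mon,Wed,Fri,Fri) (Thu,Tue,Mon,Wed,Fri,Thu) (Thu,Tue,Mon,Wed,Fri,Fri) — 16.
Summing: 16 + 16 = 32.

32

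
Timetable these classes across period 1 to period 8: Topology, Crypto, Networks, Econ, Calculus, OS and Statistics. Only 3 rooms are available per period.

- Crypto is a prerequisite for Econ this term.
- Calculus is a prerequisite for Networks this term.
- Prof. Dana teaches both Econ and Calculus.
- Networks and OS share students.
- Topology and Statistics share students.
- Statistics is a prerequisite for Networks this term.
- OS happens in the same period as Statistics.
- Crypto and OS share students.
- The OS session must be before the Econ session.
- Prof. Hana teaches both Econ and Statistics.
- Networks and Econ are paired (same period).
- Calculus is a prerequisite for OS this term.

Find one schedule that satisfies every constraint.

OS in period 2; Econ in period 3; Topology in period 1; Crypto in period 1; Calculus in period 1; Networks in period 3; Statistics in period 2

Checking: Calculus(period 1) before OS(period 2); Crypto(period 1) before Econ(period 3); Calculus(period 1) before Networks(period 3); OS(period 2) before Econ(period 3); Statistics(period 2) before Networks(period 3); Topology(period 1) != Statistics(period 2); Econ(period 3) != Calculus(period 1); Crypto(period 1) != OS(period 2); Econ(period 3) != Statistics(period 2); Networks(period 3) != OS(period 2); Networks = Econ = period 3; OS = Statistics = period 2; max 3 per period (cap 3).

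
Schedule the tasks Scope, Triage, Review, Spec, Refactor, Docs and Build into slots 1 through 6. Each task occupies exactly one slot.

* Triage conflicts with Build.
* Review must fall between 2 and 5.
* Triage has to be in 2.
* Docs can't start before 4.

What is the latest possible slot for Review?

Review is available from 2; Review's own window allows nothing later than 5.
Review at 5 is achievable: Review=5; Scope=1; Refactor=1; Spec=1; Triage=2; Build=1; Docs=4.

5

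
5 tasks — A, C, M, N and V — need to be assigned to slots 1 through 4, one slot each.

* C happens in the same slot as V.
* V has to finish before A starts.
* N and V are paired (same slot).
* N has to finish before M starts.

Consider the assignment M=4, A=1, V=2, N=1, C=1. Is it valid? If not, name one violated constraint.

Invalid. V has to finish before A starts.

N and V are paired (same slot) — violated.
V has to finish before A starts — violated.
C happens in the same slot as V — violated.
N has to finish before M starts — holds.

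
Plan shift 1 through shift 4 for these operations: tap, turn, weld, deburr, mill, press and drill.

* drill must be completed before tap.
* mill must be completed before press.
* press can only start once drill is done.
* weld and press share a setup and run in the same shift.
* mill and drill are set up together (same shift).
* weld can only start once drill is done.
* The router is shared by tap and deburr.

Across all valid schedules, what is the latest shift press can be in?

shift 4

Precedence pushes press to at least shift 2.
press at shift 4 is achievable: drill=shift 1, tap=shift 2, press=shift 4, turn=shift 1, mill=shift 1, deburr=shift 1, weld=shift 4.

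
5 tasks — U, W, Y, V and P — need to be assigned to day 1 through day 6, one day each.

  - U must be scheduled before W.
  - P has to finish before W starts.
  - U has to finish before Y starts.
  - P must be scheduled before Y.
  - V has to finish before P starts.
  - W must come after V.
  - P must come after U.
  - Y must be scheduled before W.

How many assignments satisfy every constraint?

27

Splitting on U: it can be day 1 (15), day 2 (9), day 3 (3). Listing each branch's schedules as (W, Y, V, P) by day number:
U=day 1: (4,3,1,2) (5,3,1,2) (5,4,1,2) (5,4,1,3) (5,4,2,3) (6,3,1,2) (6,4,1,2) (6,4,1,3) (6,4,2,3) (6,5,1,2) (6,5,1,3) (6,5,1,4) (6,5,2,3) (6,5,2,4) (6,5,3,4) — 15.
U=day 2: (5,4,1,3) (5,4,2,3) (6,4,1,3) (6,4,2,3) (6,5,1,3) (6,5,1,4) (6,5,2,3) (6,5,2,4) (6,5,3,4) — 9.
U=day 3: (6,5,1,4) (6,5,2,4) (6,5,3,4) — 3.
Summing: 15 + 9 + 3 = 27.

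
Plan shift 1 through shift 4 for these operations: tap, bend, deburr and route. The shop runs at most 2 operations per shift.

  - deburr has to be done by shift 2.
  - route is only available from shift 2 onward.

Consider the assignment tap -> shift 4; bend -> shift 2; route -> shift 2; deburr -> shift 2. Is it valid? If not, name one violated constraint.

No — it violates: The shop runs at most 2 operations per shift

deburr has to be done by shift 2 — holds.
route is only available from shift 2 onward — holds.
The shop runs at most 2 operations per shift — violated.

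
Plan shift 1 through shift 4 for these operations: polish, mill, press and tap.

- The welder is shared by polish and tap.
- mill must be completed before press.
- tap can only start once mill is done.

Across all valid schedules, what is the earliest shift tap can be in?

Precedence pushes tap to at least shift 2.
tap at shift 2 is achievable: mill -> shift 1, polish -> shift 1, tap -> shift 2, press -> shift 2.

shift 2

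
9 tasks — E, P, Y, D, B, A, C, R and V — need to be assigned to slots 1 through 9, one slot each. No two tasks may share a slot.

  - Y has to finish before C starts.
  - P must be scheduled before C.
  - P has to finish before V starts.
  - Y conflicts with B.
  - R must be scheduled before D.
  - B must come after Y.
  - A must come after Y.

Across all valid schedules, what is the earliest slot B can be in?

Precedence pushes B to at least 2.
B at 2 is achievable: E in 9; R in 5; B in 2; Y in 1; A in 7; V in 8; C in 4; D in 6; P in 3.

2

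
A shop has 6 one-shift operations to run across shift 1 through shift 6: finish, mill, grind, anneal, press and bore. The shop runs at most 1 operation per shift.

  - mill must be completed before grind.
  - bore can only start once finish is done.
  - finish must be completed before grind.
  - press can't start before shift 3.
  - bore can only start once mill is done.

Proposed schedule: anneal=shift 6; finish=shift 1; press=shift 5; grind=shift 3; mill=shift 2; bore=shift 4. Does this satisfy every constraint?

Yes, all constraints hold

mill must be completed before grind — holds.
press can't start before shift 3 — holds.
The shop runs at most 1 operation per shift — holds.
bore can only start once mill is done — holds.
finish must be completed before grind — holds.
bore can only start once finish is done — holds.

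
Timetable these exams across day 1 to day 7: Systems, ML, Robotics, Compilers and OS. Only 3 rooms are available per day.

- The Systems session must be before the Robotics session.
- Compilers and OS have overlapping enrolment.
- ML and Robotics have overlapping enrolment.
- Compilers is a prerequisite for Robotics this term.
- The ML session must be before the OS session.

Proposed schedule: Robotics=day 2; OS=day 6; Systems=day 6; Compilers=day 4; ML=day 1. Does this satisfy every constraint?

Only 3 rooms are available per day — holds.
Compilers is a prerequisite for Robotics this term — violated.
ML and Robotics have overlapping enrolment — holds.
The ML session must be before the OS session — holds.
The Systems session must be before the Robotics session — violated.
Compilers and OS have overlapping enrolment — holds.

Invalid. The Systems session must be before the Robotics session.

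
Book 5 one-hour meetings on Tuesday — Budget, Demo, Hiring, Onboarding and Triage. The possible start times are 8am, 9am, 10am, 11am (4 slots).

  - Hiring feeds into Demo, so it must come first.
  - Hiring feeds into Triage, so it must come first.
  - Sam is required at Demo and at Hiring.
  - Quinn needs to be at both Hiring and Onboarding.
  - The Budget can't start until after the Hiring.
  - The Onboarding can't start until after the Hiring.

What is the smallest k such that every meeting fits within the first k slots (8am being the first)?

2

The precedence chain requires at least 2 distinct slots.
2 works (last occupied slot: 9am): for example Budget=9am, Onboarding=9am, Hiring=8am, Demo=9am, Triage=9am.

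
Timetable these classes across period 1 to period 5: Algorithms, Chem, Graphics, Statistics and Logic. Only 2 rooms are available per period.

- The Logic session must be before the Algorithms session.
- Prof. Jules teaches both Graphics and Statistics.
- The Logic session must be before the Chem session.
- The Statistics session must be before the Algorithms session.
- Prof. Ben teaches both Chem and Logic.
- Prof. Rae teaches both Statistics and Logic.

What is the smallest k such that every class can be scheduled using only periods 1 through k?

3 periods

The precedence chain requires at least 2 distinct periods.
With at most 2 per period and 5 classes, at least 3 periods are needed.
3 works (last occupied period: period 3): for example Statistics=period 2, Chem=period 2, Graphics=period 1, Algorithms=period 3, Logic=period 1.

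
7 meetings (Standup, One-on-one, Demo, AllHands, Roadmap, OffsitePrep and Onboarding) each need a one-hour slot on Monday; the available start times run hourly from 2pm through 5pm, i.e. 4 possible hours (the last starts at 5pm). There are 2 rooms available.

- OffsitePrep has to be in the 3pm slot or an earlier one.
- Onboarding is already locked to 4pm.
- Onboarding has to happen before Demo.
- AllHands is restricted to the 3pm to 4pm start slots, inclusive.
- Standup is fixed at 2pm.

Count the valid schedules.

21

Splitting on One-on-one: it can be 2pm (4), 3pm (6), 4pm (4), 5pm (7). Listing each branch's schedules as (Standup, Demo, AllHands, Roadmap, OffsitePrep, Onboarding):
One-on-one=2pm: (2pm,5pm,3pm,4pm,3pm,4pm) (2pm,5pm,3pm,5pm,3pm,4pm) (2pm,5pm,4pm,3pm,3pm,4pm) (2pm,5pm,4pm,5pm,3pm,4pm) — 4.
One-on-one=3pm: (2pm,5pm,3pm,4pm,2pm,4pm) (2pm,5pm,3pm,5pm,2pm,4pm) (2pm,5pm,4pm,2pm,3pm,4pm) (2pm,5pm,4pm,3pm,2pm,4pm) (2pm,5pm,4pm,5pm,2pm,4pm) (2pm,5pm,4pm,5pm,3pm,4pm) — 6.
One-on-one=4pm: (2pm,5pm,3pm,2pm,3pm,4pm) (2pm,5pm,3pm,3pm,2pm,4pm) (2pm,5pm,3pm,5pm,2pm,4pm) (2pm,5pm,3pm,5pm,3pm,4pm) — 4.
One-on-one=5pm: (2pm,5pm,3pm,2pm,3pm,4pm) (2pm,5pm,3pm,3pm,2pm,4pm) (2pm,5pm,3pm,4pm,2pm,4pm) (2pm,5pm,3pm,4pm,3pm,4pm) (2pm,5pm,4pm,2pm,3pm,4pm) (2pm,5pm,4pm,3pm,2pm,4pm) (2pm,5pm,4pm,3pm,3pm,4pm) — 7.
Summing: 4 + 6 + 4 + 7 = 21.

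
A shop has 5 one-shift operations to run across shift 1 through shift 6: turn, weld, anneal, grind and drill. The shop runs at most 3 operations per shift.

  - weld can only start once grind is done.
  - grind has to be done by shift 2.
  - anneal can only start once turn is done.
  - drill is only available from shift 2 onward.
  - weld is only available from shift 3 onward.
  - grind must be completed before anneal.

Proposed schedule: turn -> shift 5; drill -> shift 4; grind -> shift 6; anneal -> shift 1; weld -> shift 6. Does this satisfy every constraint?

Invalid. grind must be completed before anneal.

anneal can only start once turn is done — violated.
The shop runs at most 3 operations per shift — holds.
weld is only available from shift 3 onward — holds.
grind has to be done by shift 2 — violated.
grind must be completed before anneal — violated.
weld can only start once grind is done — violated.
drill is only available from shift 2 onward — holds.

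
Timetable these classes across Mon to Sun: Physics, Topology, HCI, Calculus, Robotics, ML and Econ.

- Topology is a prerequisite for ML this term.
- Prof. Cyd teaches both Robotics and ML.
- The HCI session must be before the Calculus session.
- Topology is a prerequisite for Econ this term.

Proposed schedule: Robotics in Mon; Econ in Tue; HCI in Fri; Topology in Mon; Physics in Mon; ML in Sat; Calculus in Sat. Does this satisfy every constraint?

Prof. Cyd teaches both Robotics and ML — holds.
Topology is a prerequisite for ML this term — holds.
Topology is a prerequisite for Econ this term — holds.
The HCI session must be before the Calculus session — holds.

Valid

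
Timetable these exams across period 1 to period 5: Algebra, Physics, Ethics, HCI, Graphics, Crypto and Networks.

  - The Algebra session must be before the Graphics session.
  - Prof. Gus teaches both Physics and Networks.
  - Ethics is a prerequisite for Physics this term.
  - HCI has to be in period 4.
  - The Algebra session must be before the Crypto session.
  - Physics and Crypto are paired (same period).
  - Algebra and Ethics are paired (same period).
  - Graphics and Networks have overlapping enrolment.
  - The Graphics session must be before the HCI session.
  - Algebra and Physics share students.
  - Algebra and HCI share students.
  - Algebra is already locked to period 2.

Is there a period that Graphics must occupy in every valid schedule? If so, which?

period 3

Algebra is fixed at period 2 and must come before Graphics, so Graphics is at least period 3.
HCI is fixed at period 4 and must come after Graphics, so Graphics is at most period 3.
So Graphics must be period 3.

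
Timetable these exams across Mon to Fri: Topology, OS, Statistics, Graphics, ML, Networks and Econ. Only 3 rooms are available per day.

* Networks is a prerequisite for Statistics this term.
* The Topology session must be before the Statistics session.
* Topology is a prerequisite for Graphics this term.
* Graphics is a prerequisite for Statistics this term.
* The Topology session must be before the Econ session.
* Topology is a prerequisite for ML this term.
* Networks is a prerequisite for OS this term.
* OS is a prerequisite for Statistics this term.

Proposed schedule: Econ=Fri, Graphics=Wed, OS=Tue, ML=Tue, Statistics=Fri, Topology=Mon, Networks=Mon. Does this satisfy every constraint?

Networks is a prerequisite for OS this term — holds.
The Topology session must be before the Econ session — holds.
Topology is a prerequisite for ML this term — holds.
Graphics is a prerequisite for Statistics this term — holds.
The Topology session must be before the Statistics session — holds.
Only 3 rooms are available per day — holds.
Networks is a prerequisite for Statistics this term — holds.
Topology is a prerequisite for Graphics this term — holds.
OS is a prerequisite for Statistics this term — holds.

Valid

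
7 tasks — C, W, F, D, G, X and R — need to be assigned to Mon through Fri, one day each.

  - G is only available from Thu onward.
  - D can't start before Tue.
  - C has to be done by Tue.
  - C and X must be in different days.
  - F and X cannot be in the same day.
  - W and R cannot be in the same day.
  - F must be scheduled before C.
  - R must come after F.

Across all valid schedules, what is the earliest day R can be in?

Precedence pushes R to at least Tue.
R at Tue is achievable: C=Tue; W=Mon; F=Mon; X=Wed; D=Tue; G=Thu; R=Tue.

Tue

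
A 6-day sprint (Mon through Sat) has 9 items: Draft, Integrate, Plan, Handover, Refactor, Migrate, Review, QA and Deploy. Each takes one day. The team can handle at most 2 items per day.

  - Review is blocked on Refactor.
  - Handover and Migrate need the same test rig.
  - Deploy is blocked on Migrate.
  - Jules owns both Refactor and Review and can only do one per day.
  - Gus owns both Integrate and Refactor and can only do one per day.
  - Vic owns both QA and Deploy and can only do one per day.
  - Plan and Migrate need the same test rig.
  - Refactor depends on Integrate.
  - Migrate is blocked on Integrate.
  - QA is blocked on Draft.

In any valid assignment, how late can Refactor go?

Fri

Precedence pushes Refactor to at least Tue; downstream work caps Refactor at Fri.
Refactor at Fri is achievable: Refactor in Fri; Migrate in Tue; Handover in Thu; QA in Tue; Review in Sat; Integrate in Mon; Draft in Mon; Deploy in Wed; Plan in Wed.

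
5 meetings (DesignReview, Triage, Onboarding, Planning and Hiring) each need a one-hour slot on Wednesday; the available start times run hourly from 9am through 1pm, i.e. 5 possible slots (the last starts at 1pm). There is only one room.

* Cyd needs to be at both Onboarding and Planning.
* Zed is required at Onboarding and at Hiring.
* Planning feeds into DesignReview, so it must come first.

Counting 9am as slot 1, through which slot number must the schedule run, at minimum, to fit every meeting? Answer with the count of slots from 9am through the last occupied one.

The precedence chain requires at least 2 distinct slots.
With at most 1 per slot and 5 meetings, at least 5 slots are needed.
5 works (last occupied slot: 1pm): for example Planning=9am; DesignReview=10am; Hiring=1pm; Triage=11am; Onboarding=12pm.

5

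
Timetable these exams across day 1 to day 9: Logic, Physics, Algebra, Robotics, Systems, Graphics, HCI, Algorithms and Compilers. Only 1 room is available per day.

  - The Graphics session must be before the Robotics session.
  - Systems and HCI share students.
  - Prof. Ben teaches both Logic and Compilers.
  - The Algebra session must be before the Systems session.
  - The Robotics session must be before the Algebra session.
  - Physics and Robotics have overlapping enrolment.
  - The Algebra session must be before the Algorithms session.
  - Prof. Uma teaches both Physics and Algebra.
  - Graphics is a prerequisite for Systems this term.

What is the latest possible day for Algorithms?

day 9

Precedence pushes Algorithms to at least day 4.
Algorithms at day 9 is achievable: Algorithms -> day 9, HCI -> day 7, Graphics -> day 1, Logic -> day 5, Robotics -> day 2, Algebra -> day 3, Physics -> day 6, Systems -> day 4, Compilers -> day 8.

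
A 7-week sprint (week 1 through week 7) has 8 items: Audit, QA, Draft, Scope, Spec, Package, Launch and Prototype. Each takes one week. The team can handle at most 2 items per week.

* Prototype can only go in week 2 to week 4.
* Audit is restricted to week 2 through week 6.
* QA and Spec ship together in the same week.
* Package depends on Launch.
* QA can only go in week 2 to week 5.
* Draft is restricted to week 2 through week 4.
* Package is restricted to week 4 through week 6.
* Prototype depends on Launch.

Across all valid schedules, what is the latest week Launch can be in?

week 3

Downstream work caps Launch at week 3.
Launch at week 3 is achievable: Launch -> week 3, Audit -> week 2, QA -> week 5, Spec -> week 5, Prototype -> week 4, Draft -> week 2, Package -> week 4, Scope -> week 1.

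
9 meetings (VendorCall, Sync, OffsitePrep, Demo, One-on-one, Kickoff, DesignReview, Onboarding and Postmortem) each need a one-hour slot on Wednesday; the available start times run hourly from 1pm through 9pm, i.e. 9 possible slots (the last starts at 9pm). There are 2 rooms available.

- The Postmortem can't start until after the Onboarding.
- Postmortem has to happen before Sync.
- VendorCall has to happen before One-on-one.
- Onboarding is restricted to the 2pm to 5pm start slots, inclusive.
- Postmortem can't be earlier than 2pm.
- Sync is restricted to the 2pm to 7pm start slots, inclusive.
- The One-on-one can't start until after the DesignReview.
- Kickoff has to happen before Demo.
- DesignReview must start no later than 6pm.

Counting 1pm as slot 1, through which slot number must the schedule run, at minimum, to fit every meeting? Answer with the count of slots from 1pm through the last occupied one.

5

The precedence chain requires at least 3 distinct slots.
With at most 2 per slot and 9 meetings, at least 5 slots are needed.
Propagating the time windows through the other constraints, Sync can't land before 4pm — that is slot 4 counting from 1pm — so the schedule must run through at least 4 slots.
5 works (last occupied slot: 5pm): for example OffsitePrep -> 5pm, Kickoff -> 3pm, Sync -> 4pm, Onboarding -> 2pm, VendorCall -> 1pm, One-on-one -> 2pm, Demo -> 4pm, DesignReview -> 1pm, Postmortem -> 3pm.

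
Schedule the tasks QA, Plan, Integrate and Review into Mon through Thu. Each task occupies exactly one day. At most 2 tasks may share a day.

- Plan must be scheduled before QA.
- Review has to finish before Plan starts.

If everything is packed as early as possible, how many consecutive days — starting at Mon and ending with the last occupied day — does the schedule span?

3 days

The precedence chain requires at least 3 distinct days.
With at most 2 per day and 4 tasks, at least 2 days are needed.
3 works (last occupied day: Wed): for example Integrate=Mon; Review=Mon; QA=Wed; Plan=Tue.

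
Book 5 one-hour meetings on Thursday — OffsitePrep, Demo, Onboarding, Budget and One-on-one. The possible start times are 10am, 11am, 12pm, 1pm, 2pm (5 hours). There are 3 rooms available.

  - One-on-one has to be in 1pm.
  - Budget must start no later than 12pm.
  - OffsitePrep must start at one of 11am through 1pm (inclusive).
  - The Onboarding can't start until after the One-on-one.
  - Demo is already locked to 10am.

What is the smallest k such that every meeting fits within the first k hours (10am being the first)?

The precedence chain requires at least 2 distinct hours.
With at most 3 per hour and 5 meetings, at least 2 hours are needed.
Propagating the time windows through the other constraints, Onboarding can't land before 2pm — that is hour 5 counting from 10am — so the schedule must run through at least 5 hours.
5 works (last occupied hour: 2pm): for example Budget -> 10am; Demo -> 10am; OffsitePrep -> 11am; Onboarding -> 2pm; One-on-one -> 1pm.

5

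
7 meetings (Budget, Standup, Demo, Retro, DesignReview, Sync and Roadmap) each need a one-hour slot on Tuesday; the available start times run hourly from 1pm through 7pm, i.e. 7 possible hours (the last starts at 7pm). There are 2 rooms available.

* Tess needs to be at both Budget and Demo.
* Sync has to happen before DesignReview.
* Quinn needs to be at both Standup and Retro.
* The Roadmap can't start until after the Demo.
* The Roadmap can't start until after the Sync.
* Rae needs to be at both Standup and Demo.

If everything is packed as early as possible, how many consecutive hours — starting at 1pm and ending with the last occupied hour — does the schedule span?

The precedence chain requires at least 2 distinct hours.
With at most 2 per hour and 7 meetings, at least 4 hours are needed.
4 works (last occupied hour: 4pm): for example Demo in 1pm; Sync in 1pm; Retro in 4pm; DesignReview in 2pm; Roadmap in 2pm; Standup in 3pm; Budget in 3pm.

4 hours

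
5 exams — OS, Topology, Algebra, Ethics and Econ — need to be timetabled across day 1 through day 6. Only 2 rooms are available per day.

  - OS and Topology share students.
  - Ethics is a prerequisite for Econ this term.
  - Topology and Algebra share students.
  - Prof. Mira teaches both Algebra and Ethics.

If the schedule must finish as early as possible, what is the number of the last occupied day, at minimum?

The precedence chain requires at least 2 distinct days.
With at most 2 per day and 5 exams, at least 3 days are needed.
3 works (last occupied day: day 3): for example Topology -> day 2; Ethics -> day 1; Algebra -> day 3; Econ -> day 2; OS -> day 1.

day 3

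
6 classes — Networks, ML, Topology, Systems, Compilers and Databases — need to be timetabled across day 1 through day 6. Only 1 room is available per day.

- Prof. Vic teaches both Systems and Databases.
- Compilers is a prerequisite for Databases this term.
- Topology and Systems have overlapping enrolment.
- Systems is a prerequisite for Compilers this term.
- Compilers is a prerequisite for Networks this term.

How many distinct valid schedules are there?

60

Splitting on Networks: it can be day 3 (6), day 4 (14), day 5 (20), day 6 (20). Listing each branch's schedules as (ML, Topology, Systems, Compilers, Databases) by day number:
Networks=day 3: (4,5,1,2,6) (4,6,1,2,5) (5,4,1,2,6) (5,6,1,2,4) (6,4,1,2,5) (6,5,1,2,4) — 6.
Networks=day 4: (1,5,2,3,6) (1,6,2,3,5) (2,5,1,3,6) (2,6,1,3,5) (3,5,1,2,6) (3,6,1,2,5) (5,1,2,3,6) (5,2,1,3,6) (5,3,1,2,6) (5,6,1,2,3) (6,1,2,3,5) (6,2,1,3,5) (6,3,1,2,5) (6,5,1,2,3) — 14.
Networks=day 5: (1,2,3,4,6) (1,3,2,4,6) (1,4,2,3,6) (1,6,2,3,4) (2,1,3,4,6) (2,3,1,4,6) (2,4,1,3,6) (2,6,1,3,4) (3,1,2,4,6) (3,2,1,4,6) (3,4,1,2,6) (3,6,1,2,4) (4,1,2,3,6) (4,2,1,3,6) (4,3,1,2,6) (4,6,1,2,3) (6,1,2,3,4) (6,2,1,3,4) (6,3,1,2,4) (6,4,1,2,3) — 20.
Networks=day 6: (1,2,3,4,5) (1,3,2,4,5) (1,4,2,3,5) (1,5,2,3,4) (2,1,3,4,5) (2,3,1,4,5) (2,4,1,3,5) (2,5,1,3,4) (3,1,2,4,5) (3,2,1,4,5) (3,4,1,2,5) (3,5,1,2,4) (4,1,2,3,5) (4,2,1,3,5) (4,3,1,2,5) (4,5,1,2,3) (5,1,2,3,4) (5,2,1,3,4) (5,3,1,2,4) (5,4,1,2,3) — 20.
Summing: 6 + 14 + 20 + 20 = 60.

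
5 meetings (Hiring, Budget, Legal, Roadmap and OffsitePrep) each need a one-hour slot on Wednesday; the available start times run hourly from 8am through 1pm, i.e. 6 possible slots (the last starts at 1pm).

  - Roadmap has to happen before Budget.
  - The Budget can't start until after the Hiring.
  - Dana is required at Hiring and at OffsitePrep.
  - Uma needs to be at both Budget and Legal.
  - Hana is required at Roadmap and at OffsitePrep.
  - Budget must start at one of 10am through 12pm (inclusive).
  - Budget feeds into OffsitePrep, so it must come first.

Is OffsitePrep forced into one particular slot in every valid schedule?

No

OffsitePrep can be 11am (e.g. Hiring=8am; OffsitePrep=11am; Legal=8am; Budget=10am; Roadmap=8am) or 12pm (e.g. OffsitePrep in 12pm, Roadmap in 8am, Budget in 10am, Legal in 8am, Hiring in 8am).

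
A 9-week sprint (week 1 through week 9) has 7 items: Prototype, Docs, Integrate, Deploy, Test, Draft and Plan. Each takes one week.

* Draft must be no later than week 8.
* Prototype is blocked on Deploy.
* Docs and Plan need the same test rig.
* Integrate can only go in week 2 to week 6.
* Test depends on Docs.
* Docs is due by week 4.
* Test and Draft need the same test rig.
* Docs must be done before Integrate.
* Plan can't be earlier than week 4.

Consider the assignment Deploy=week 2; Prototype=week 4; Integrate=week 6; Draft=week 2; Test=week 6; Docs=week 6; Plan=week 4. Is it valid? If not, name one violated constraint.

Docs is due by week 4 — violated.
Docs and Plan need the same test rig — holds.
Prototype is blocked on Deploy — holds.
Plan can't be earlier than week 4 — holds.
Draft must be no later than week 8 — holds.
Docs must be done before Integrate — violated.
Integrate can only go in week 2 to week 6 — holds.
Test depends on Docs — violated.
Test and Draft need the same test rig — holds.

No. Docs is due by week 4 is not satisfied.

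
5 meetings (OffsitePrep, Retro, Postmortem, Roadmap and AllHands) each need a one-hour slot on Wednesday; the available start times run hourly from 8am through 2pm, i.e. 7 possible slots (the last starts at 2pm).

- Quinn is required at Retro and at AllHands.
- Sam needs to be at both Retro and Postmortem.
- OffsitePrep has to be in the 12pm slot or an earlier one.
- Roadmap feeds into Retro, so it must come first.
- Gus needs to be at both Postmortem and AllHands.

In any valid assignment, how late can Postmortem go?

Postmortem at 2pm is achievable: Postmortem -> 2pm; AllHands -> 8am; OffsitePrep -> 8am; Retro -> 9am; Roadmap -> 8am.

2pm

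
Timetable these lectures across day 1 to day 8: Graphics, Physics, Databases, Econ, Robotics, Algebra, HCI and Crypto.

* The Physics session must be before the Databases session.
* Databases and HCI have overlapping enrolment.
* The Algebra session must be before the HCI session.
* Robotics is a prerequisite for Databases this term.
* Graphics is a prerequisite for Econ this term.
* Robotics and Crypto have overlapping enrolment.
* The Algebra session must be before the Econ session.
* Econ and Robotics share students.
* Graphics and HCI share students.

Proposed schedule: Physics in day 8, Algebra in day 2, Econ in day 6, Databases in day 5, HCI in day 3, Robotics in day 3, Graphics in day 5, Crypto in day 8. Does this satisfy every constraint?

No. The Physics session must be before the Databases session is not satisfied.

Robotics is a prerequisite for Databases this term — holds.
The Physics session must be before the Databases session — violated.
The Algebra session must be before the HCI session — holds.
Databases and HCI have overlapping enrolment — holds.
Graphics and HCI share students — holds.
Econ and Robotics share students — holds.
The Algebra session must be before the Econ session — holds.
Robotics and Crypto have overlapping enrolment — holds.
Graphics is a prerequisite for Econ this term — holds.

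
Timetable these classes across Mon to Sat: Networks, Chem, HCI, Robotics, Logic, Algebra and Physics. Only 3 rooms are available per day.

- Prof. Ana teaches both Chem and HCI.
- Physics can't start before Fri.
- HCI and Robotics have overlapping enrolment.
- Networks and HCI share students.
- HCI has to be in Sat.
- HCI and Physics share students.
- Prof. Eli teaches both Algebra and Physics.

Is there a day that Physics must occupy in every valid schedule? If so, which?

Fri

Physics's window is Fri–Sat.
HCI is fixed at Sat, and Physics can't share a day with HCI.
So Physics must be Fri.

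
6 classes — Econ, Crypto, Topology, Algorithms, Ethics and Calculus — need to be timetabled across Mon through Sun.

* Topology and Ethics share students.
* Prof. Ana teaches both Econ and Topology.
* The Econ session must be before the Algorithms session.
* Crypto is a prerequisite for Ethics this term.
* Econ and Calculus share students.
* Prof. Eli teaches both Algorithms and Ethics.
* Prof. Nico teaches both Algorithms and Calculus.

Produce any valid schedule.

Calculus in Wed, Ethics in Wed, Topology in Tue, Algorithms in Tue, Econ in Mon, Crypto in Mon

Checking: Crypto(Mon) before Ethics(Wed); Econ(Mon) before Algorithms(Tue); Econ(Mon) != Topology(Tue); Algorithms(Tue) != Calculus(Wed); Algorithms(Tue) != Ethics(Wed); Econ(Mon) != Calculus(Wed); Topology(Tue) != Ethics(Wed).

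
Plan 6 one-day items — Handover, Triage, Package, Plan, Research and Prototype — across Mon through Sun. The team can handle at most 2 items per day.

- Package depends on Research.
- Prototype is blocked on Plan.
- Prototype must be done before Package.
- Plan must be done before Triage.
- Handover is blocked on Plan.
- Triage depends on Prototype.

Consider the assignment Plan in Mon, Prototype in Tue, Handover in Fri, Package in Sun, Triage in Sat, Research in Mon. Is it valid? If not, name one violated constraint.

Valid

Prototype must be done before Package — holds.
Triage depends on Prototype — holds.
Handover is blocked on Plan — holds.
Plan must be done before Triage — holds.
Prototype is blocked on Plan — holds.
The team can handle at most 2 items per day — holds.
Package depends on Research — holds.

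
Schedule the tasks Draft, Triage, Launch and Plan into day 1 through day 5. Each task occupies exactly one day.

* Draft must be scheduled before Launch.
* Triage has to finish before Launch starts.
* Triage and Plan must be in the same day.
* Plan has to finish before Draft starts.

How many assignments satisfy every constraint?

10

Splitting on Draft: it can be day 2 (3), day 3 (4), day 4 (3). Listing each branch's schedules as (Triage, Launch, Plan) by day number:
Draft=day 2: (1,3,1) (1,4,1) (1,5,1) — 3.
Draft=day 3: (1,4,1) (1,5,1) (2,4,2) (2,5,2) — 4.
Draft=day 4: (1,5,1) (2,5,2) (3,5,3) — 3.
Summing: 3 + 4 + 3 = 10.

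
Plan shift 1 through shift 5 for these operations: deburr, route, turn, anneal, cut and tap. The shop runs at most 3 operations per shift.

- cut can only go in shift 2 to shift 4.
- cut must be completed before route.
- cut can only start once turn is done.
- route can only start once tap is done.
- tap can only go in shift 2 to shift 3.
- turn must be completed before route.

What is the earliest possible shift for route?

shift 3

Precedence pushes route to at least shift 3.
route at shift 3 is achievable: turn in shift 1; cut in shift 2; anneal in shift 1; route in shift 3; deburr in shift 1; tap in shift 2.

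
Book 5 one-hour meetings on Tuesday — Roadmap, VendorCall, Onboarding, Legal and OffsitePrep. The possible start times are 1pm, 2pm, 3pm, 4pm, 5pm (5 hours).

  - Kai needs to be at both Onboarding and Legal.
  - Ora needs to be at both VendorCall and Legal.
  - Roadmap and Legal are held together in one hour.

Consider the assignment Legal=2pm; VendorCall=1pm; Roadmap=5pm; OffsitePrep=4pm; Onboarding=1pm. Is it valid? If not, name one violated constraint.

Invalid. Roadmap and Legal are held together in one hour.

Ora needs to be at both VendorCall and Legal — holds.
Roadmap and Legal are held together in one hour — violated.
Kai needs to be at both Onboarding and Legal — holds.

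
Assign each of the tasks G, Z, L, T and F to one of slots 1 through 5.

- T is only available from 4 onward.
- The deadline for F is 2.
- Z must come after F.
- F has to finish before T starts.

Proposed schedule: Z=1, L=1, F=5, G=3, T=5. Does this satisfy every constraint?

No. Z must come after F is not satisfied.

F has to finish before T starts — violated.
Z must come after F — violated.
T is only available from 4 onward — holds.
The deadline for F is 2 — violated.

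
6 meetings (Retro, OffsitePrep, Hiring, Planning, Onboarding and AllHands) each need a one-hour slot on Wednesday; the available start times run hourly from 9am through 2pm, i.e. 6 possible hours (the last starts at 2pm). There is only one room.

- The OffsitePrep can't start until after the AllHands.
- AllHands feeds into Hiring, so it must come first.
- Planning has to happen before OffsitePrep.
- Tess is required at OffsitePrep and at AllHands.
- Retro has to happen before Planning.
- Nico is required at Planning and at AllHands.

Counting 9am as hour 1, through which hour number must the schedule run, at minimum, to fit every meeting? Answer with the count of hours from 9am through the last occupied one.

6 hours

The precedence chain requires at least 3 distinct hours.
With at most 1 per hour and 6 meetings, at least 6 hours are needed.
6 works (last occupied hour: 2pm): for example Onboarding in 2pm, Hiring in 1pm, OffsitePrep in 12pm, Retro in 9am, Planning in 10am, AllHands in 11am.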